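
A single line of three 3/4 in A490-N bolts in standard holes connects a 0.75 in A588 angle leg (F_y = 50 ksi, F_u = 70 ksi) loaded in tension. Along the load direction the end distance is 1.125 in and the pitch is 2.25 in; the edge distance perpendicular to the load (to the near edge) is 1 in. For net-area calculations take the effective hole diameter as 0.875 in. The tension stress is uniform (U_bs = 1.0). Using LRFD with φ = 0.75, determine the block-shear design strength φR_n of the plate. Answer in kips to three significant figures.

103 kips

Shear plane L_v = 1.125 + 2·2.25 = 5.625 in; A_gv = 5.625 × 0.75 = 4.219 in².
A_nv = (5.625 − 2.5·0.875) × 0.75 = 2.578 in².
A_nt = (1 − 0.5·0.875) × 0.75 = 0.4219 in².
0.6 F_u A_nv = 108.3 kips; 0.6 F_y A_gv = 126.6 kips → shear rupture governs the shear term.
R_n = 108.3 + 1.0 × 70 × 0.4219 = 137.8 kips.
Design strength φR_n = 0.75 × 137.8 = 103 kips.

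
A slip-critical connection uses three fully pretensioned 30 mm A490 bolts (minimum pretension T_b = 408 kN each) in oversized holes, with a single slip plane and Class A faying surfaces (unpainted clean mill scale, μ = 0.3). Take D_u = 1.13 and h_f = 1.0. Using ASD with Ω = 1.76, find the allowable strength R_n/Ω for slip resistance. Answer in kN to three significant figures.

236 kN

R_n = μ · D_u · h_f · T_b · n_s · n_b = 0.3 × 1.13 × 1.0 × 408 × 1 × 3 = 414.9 kN.
Allowable strength R_n/Ω = 414.9 / 1.76 = 236 kN.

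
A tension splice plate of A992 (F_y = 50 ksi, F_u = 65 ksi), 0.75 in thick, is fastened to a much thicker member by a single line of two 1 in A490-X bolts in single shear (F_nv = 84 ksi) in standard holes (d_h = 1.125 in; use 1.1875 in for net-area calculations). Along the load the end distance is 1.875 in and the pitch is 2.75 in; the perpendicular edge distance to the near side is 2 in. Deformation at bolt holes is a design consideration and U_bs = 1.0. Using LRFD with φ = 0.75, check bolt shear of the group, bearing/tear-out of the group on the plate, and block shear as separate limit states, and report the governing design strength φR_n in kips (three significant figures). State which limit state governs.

99 kips (bolt shear governs)

Bolt shear: A_b = π·1²/4 = 0.7854 in²; R_n = 84 × 0.7854 × 2 × 1 = 131.9 kips → 0.75 × 131.9 = 99 kips.
Bearing: edge l_c = 1.312, r_n = 76.78 kips; interior l_c = 1.625, r_n = 95.06 kips; R_n = 76.78 + 1·95.06 = 171.8 kips → 129 kips.
Block shear: A_gv = 3.469, A_nv = 2.133, A_nt = 1.055 in²; R_n = min(0.6F_uA_nv, 0.6F_yA_gv) + U_bs·F_u·A_nt = 151.7 kips → 114 kips.
Bolt shear governs: 99 kips.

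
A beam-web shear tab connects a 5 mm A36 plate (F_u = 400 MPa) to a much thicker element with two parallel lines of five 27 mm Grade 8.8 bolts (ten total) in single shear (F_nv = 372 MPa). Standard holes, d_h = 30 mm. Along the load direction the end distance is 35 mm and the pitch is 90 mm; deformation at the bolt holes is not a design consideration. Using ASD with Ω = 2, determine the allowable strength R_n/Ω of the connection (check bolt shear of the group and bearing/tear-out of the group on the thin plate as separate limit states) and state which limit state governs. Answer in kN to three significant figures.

708 kN (bearing governs)

Bolt shear: A_b = π·27²/4 = 572.6 mm²; R_n = 372 × 572.6 × 10 × 1 / 1000 = 2130 kN → 2130 / 2 = 1060 kN.
Bearing (1.5 l_c t F_u ≤ 3.0 d t F_u): upper limit = 3.0·27·5·400 / 1000 = 162 kN.
  Edge l_c = 35 − 30/2 = 20 → r_n = 60 kN; interior l_c = 90 − 30 = 60 → r_n = 162 kN.
  R_n,bearing = 2·60 + 8·162 = 1416 kN → 1416 / 2 = 708 kN.
Bearing governs: 708 kN.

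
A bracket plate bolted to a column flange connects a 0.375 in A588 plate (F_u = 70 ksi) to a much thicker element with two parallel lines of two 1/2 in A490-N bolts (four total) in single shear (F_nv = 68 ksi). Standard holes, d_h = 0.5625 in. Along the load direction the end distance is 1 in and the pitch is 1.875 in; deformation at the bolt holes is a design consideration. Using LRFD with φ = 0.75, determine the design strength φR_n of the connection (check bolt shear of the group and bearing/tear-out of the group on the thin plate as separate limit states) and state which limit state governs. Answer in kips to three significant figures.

Bolt shear: A_b = π·0.5²/4 = 0.1963 in²; R_n = 68 × 0.1963 × 4 × 1 = 53.41 kips → 0.75 × 53.41 = 40.1 kips.
Bearing (1.2 l_c t F_u ≤ 2.4 d t F_u): upper limit = 2.4·0.5·0.375·70 = 31.5 kips.
  Edge l_c = 1 − 0.5625/2 = 0.7188 → r_n = 22.64 kips; interior l_c = 1.875 − 0.5625 = 1.312 → r_n = 31.5 kips.
  R_n,bearing = 2·22.64 + 2·31.5 = 108.3 kips → 0.75 × 108.3 = 81.2 kips.
Bolt shear governs: 40.1 kips.

40.1 kips (bolt shear governs)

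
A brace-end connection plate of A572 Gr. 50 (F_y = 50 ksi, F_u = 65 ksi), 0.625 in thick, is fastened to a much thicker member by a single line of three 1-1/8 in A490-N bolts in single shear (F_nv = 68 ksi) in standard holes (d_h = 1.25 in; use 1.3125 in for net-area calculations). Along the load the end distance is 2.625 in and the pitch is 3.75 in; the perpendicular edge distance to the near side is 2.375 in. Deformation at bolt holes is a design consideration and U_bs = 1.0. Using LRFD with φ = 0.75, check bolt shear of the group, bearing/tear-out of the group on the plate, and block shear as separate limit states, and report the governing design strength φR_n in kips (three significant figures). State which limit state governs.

Bolt shear: A_b = π·1.125²/4 = 0.994 in²; R_n = 68 × 0.994 × 3 × 1 = 202.8 kips → 0.75 × 202.8 = 152 kips.
Bearing: edge l_c = 2, r_n = 97.5 kips; interior l_c = 2.5, r_n = 109.7 kips; R_n = 97.5 + 2·109.7 = 316.9 kips → 238 kips.
Block shear: A_gv = 6.328, A_nv = 4.277, A_nt = 1.074 in²; R_n = min(0.6F_uA_nv, 0.6F_yA_gv) + U_bs·F_u·A_nt = 236.6 kips → 177 kips.
Bolt shear governs: 152 kips.

152 kips (bolt shear governs)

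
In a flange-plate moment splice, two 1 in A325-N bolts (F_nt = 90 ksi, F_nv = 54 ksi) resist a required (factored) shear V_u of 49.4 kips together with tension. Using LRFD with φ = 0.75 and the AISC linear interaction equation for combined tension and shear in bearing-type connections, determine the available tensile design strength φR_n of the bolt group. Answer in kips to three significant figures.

55.5 kips

A_b = π·1²/4 = 0.7854 in²; f_rv = 49.4 / (2 × 0.7854) = 31.45 ksi.
F'_nt = 1.3 F_nt − (F_nt / φF_nv) f_rv = 1.3·90 − (90/(0.75·54))·31.45 = 47.11 ksi, capped at F_nt → F'_nt = 47.11 ksi.
R_n = F'_nt · A_b · n = 47.11 × 0.7854 × 2 = 74.01 kips.
Design strength φR_n = 0.75 × 74.01 = 55.5 kips.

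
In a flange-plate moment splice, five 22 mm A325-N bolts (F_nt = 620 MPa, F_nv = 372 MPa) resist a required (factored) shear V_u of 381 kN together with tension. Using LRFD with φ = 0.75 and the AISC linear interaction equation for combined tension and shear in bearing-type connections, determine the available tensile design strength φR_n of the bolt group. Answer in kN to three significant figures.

514 kN

A_b = π·22²/4 = 380.1 mm²; f_rv = 381 × 1000 / (5 × 380.1) = 200.5 MPa.
F'_nt = 1.3 F_nt − (F_nt / φF_nv) f_rv = 1.3·620 − (620/(0.75·372))·200.5 = 360.5 MPa, capped at F_nt → F'_nt = 360.5 MPa.
R_n = F'_nt · A_b · n = 360.5 × 380.1 × 5 / 1000 = 685.3 kN.
Design strength φR_n = 0.75 × 685.3 = 514 kN.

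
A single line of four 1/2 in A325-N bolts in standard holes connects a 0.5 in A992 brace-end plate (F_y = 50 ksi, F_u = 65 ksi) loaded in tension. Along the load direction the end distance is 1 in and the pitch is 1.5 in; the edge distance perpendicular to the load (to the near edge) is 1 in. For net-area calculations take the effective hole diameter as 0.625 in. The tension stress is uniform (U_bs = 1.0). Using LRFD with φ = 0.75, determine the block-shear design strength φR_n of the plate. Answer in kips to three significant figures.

Shear plane L_v = 1 + 3·1.5 = 5.5 in; A_gv = 5.5 × 0.5 = 2.75 in².
A_nv = (5.5 − 3.5·0.625) × 0.5 = 1.656 in².
A_nt = (1 − 0.5·0.625) × 0.5 = 0.3438 in².
0.6 F_u A_nv = 64.59 kips; 0.6 F_y A_gv = 82.5 kips → shear rupture governs the shear term.
R_n = 64.59 + 1.0 × 65 × 0.3438 = 86.94 kips.
Design strength φR_n = 0.75 × 86.94 = 65.2 kips.

65.2 kips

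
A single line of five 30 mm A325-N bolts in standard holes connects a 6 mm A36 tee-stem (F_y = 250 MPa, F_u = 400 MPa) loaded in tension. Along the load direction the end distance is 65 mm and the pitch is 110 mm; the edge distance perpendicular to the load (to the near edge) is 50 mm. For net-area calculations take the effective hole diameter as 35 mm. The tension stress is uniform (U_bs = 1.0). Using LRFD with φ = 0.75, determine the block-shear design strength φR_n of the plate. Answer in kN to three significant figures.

399 kN

Shear plane L_v = 65 + 4·110 = 505 mm; A_gv = 505 × 6 = 3030 mm².
A_nv = (505 − 4.5·35) × 6 = 2085 mm².
A_nt = (50 − 0.5·35) × 6 = 195 mm².
0.6 F_u A_nv = 500.4 kN; 0.6 F_y A_gv = 454.5 kN → shear yielding governs the shear term.
R_n = 454.5 + 1.0 × 400 × 195 / 1000 = 532.5 kN.
Design strength φR_n = 0.75 × 532.5 = 399 kN.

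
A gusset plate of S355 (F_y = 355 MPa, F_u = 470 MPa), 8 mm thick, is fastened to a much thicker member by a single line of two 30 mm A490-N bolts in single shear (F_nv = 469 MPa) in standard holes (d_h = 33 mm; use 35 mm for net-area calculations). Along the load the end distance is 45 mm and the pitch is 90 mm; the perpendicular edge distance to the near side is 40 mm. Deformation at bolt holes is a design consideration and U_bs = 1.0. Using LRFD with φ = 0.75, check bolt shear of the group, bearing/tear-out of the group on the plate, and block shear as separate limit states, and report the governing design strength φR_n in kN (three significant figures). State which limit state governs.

203 kN (block shear governs)

Bolt shear: A_b = π·30²/4 = 706.9 mm²; R_n = 469 × 706.9 × 2 × 1 / 1000 = 663 kN → 0.75 × 663 = 497 kN.
Bearing: edge l_c = 28.5, r_n = 128.6 kN; interior l_c = 57, r_n = 257.2 kN; R_n = 128.6 + 1·257.2 = 385.8 kN → 289 kN.
Block shear: A_gv = 1080, A_nv = 660, A_nt = 180 mm²; R_n = min(0.6F_uA_nv, 0.6F_yA_gv) + U_bs·F_u·A_nt = 270.7 kN → 203 kN.
Block shear governs: 203 kN.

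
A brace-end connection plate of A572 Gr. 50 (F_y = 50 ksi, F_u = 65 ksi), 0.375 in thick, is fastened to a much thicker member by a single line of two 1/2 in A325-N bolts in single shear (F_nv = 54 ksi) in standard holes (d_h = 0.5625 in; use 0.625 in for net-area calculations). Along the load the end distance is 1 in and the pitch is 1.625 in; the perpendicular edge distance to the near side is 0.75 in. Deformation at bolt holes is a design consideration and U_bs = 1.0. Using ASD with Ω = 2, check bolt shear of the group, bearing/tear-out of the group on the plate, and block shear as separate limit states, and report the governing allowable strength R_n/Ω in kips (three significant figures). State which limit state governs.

10.6 kips (bolt shear governs)

Bolt shear: A_b = π·0.5²/4 = 0.1963 in²; R_n = 54 × 0.1963 × 2 × 1 = 21.21 kips → 21.21 / 2 = 10.6 kips.
Bearing: edge l_c = 0.7188, r_n = 21.02 kips; interior l_c = 1.062, r_n = 29.25 kips; R_n = 21.02 + 1·29.25 = 50.27 kips → 25.1 kips.
Block shear: A_gv = 0.9844, A_nv = 0.6328, A_nt = 0.1641 in²; R_n = min(0.6F_uA_nv, 0.6F_yA_gv) + U_bs·F_u·A_nt = 35.34 kips → 17.7 kips.
Bolt shear governs: 10.6 kips.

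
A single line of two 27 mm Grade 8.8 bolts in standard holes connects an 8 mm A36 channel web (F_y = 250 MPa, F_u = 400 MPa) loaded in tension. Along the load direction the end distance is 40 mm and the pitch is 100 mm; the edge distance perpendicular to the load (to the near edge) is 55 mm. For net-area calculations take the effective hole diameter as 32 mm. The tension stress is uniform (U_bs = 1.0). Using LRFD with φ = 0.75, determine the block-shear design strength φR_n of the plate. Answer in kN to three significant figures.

Shear plane L_v = 40 + 1·100 = 140 mm; A_gv = 140 × 8 = 1120 mm².
A_nv = (140 − 1.5·32) × 8 = 736 mm².
A_nt = (55 − 0.5·32) × 8 = 312 mm².
0.6 F_u A_nv = 176.6 kN; 0.6 F_y A_gv = 168 kN → shear yielding governs the shear term.
R_n = 168 + 1.0 × 400 × 312 / 1000 = 292.8 kN.
Design strength φR_n = 0.75 × 292.8 = 220 kN.

220 kN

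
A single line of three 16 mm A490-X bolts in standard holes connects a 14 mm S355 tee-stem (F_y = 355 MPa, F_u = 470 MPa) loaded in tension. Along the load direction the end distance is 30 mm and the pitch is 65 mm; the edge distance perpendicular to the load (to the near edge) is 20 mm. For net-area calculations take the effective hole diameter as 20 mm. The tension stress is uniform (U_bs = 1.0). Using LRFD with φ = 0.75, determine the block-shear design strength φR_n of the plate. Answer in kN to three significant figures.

375 kN

Shear plane L_v = 30 + 2·65 = 160 mm; A_gv = 160 × 14 = 2240 mm².
A_nv = (160 − 2.5·20) × 14 = 1540 mm².
A_nt = (20 − 0.5·20) × 14 = 140 mm².
0.6 F_u A_nv = 434.3 kN; 0.6 F_y A_gv = 477.1 kN → shear rupture governs the shear term.
R_n = 434.3 + 1.0 × 470 × 140 / 1000 = 500.1 kN.
Design strength φR_n = 0.75 × 500.1 = 375 kN.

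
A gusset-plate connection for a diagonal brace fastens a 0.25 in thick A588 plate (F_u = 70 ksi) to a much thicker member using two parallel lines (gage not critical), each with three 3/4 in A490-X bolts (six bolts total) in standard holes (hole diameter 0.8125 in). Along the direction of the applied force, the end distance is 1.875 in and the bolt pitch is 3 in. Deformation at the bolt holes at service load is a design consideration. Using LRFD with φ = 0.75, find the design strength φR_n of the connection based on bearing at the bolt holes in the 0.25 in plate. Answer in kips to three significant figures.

Per bolt r_n = 1.2 l_c t F_u ≤ 2.4 d t F_u; upper limit = 2.4 × 0.75 × 0.25 × 70 = 31.5 kips.
Edge bolt: l_c = 1.875 − 0.8125/2 = 1.469 in → 1.2 × 1.469 × 0.25 × 70 = 30.84 → r_n = 30.84 kips.
Interior bolts: l_c = 3 − 0.8125 = 2.188 in → 1.2 × 2.188 × 0.25 × 70 = 45.94 → r_n = 31.5 kips.
R_n = 2 × 30.84 + 4 × 31.5 = 187.7 kips.
Design strength φR_n = 0.75 × 187.7 = 141 kips.

141 kips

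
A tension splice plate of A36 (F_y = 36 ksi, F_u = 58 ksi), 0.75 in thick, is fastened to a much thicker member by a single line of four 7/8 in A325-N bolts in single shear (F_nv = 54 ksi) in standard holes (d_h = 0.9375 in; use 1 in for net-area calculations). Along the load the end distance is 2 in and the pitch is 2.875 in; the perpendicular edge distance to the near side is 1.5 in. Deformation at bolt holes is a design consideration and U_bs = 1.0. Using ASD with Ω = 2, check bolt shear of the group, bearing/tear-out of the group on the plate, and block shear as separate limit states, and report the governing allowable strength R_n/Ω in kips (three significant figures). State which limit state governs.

64.9 kips (bolt shear governs)

Bolt shear: A_b = π·0.875²/4 = 0.6013 in²; R_n = 54 × 0.6013 × 4 × 1 = 129.9 kips → 129.9 / 2 = 64.9 kips.
Bearing: edge l_c = 1.531, r_n = 79.93 kips; interior l_c = 1.938, r_n = 91.35 kips; R_n = 79.93 + 3·91.35 = 354 kips → 177 kips.
Block shear: A_gv = 7.969, A_nv = 5.344, A_nt = 0.75 in²; R_n = min(0.6F_uA_nv, 0.6F_yA_gv) + U_bs·F_u·A_nt = 215.6 kips → 108 kips.
Bolt shear governs: 64.9 kips.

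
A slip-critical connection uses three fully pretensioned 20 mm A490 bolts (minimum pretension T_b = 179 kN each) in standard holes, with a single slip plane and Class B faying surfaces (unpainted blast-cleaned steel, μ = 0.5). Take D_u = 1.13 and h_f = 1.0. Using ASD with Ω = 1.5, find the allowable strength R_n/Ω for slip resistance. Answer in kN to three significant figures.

R_n = μ · D_u · h_f · T_b · n_s · n_b = 0.5 × 1.13 × 1.0 × 179 × 1 × 3 = 303.4 kN.
Allowable strength R_n/Ω = 303.4 / 1.5 = 202 kN.

202 kN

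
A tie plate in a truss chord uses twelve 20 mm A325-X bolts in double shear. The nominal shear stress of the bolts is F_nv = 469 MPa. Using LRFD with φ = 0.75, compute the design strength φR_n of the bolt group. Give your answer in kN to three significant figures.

A_b = π × 20² / 4 = 314.2 mm².
R_n = F_nv · A_b · n · n_s = 469 × 314.2 × 12 × 2 / 1000 = 3536 kN.
Design strength φR_n = 0.75 × 3536 = 2650 kN.

2650 kN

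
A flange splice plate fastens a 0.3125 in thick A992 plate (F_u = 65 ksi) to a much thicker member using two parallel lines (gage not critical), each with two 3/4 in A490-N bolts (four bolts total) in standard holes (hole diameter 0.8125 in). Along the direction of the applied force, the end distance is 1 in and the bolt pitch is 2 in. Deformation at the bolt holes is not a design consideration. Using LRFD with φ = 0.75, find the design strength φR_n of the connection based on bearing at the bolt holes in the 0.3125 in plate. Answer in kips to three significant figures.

81.4 kips

Per bolt r_n = 1.5 l_c t F_u ≤ 3.0 d t F_u; upper limit = 3.0 × 0.75 × 0.3125 × 65 = 45.7 kips.
Edge bolt: l_c = 1 − 0.8125/2 = 0.5938 in → 1.5 × 0.5938 × 0.3125 × 65 = 18.09 → r_n = 18.09 kips.
Interior bolts: l_c = 2 − 0.8125 = 1.188 in → 1.5 × 1.188 × 0.3125 × 65 = 36.18 → r_n = 36.18 kips.
R_n = 2 × 18.09 + 2 × 36.18 = 108.5 kips.
Design strength φR_n = 0.75 × 108.5 = 81.4 kips.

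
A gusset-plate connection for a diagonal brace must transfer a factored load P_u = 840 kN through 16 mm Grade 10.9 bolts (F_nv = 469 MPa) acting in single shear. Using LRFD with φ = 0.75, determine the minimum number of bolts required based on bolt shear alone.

A_b = π·16²/4 = 201.1 mm².
Per-bolt design strength φR_n = 0.75 × 469 × 201.1 × 1 / 1000 = 70.72 kN.
n ≥ 840 / 70.72 = 11.88 → use 12 bolts.

12 bolts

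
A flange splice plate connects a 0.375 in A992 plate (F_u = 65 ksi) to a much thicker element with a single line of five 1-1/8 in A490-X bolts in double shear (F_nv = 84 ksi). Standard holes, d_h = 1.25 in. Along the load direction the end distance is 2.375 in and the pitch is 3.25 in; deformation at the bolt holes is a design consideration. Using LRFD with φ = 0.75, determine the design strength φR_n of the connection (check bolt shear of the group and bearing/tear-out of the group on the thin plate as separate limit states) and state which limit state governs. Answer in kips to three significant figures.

214 kips (bearing governs)

Bolt shear: A_b = π·1.125²/4 = 0.994 in²; R_n = 84 × 0.994 × 5 × 2 = 835 kips → 0.75 × 835 = 626 kips.
Bearing (1.2 l_c t F_u ≤ 2.4 d t F_u): upper limit = 2.4·1.125·0.375·65 = 65.81 kips.
  Edge l_c = 2.375 − 1.25/2 = 1.75 → r_n = 51.19 kips; interior l_c = 3.25 − 1.25 = 2 → r_n = 58.5 kips.
  R_n,bearing = 1·51.19 + 4·58.5 = 285.2 kips → 0.75 × 285.2 = 214 kips.
Bearing governs: 214 kips.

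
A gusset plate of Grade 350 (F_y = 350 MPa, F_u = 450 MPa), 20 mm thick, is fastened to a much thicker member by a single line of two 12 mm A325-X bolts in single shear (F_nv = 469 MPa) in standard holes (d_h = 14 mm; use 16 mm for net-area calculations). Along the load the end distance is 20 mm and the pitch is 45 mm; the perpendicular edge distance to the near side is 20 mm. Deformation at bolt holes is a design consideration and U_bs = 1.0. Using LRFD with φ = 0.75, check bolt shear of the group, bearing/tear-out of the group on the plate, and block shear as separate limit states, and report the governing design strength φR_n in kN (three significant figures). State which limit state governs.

79.6 kN (bolt shear governs)

Bolt shear: A_b = π·12²/4 = 113.1 mm²; R_n = 469 × 113.1 × 2 × 1 / 1000 = 106.1 kN → 0.75 × 106.1 = 79.6 kN.
Bearing: edge l_c = 13, r_n = 140.4 kN; interior l_c = 31, r_n = 259.2 kN; R_n = 140.4 + 1·259.2 = 399.6 kN → 300 kN.
Block shear: A_gv = 1300, A_nv = 820, A_nt = 240 mm²; R_n = min(0.6F_uA_nv, 0.6F_yA_gv) + U_bs·F_u·A_nt = 329.4 kN → 247 kN.
Bolt shear governs: 79.6 kN.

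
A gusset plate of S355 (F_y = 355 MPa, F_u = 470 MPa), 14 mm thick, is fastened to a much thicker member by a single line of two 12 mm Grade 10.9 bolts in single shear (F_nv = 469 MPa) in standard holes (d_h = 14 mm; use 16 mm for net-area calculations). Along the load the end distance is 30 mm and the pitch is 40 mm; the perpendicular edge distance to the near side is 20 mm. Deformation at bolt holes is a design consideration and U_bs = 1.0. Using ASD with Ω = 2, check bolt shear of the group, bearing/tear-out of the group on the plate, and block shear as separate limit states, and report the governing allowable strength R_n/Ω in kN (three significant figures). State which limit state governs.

53 kN (bolt shear governs)

Bolt shear: A_b = π·12²/4 = 113.1 mm²; R_n = 469 × 113.1 × 2 × 1 / 1000 = 106.1 kN → 106.1 / 2 = 53 kN.
Bearing: edge l_c = 23, r_n = 181.6 kN; interior l_c = 26, r_n = 189.5 kN; R_n = 181.6 + 1·189.5 = 371.1 kN → 186 kN.
Block shear: A_gv = 980, A_nv = 644, A_nt = 168 mm²; R_n = min(0.6F_uA_nv, 0.6F_yA_gv) + U_bs·F_u·A_nt = 260.6 kN → 130 kN.
Bolt shear governs: 53 kN.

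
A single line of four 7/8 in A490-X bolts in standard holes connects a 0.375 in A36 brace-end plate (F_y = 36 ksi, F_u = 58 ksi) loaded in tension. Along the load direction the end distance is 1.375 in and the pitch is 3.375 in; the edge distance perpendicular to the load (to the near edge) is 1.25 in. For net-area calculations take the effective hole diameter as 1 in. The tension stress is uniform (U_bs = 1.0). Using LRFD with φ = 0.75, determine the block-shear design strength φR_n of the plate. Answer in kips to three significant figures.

Shear plane L_v = 1.375 + 3·3.375 = 11.5 in; A_gv = 11.5 × 0.375 = 4.312 in².
A_nv = (11.5 − 3.5·1) × 0.375 = 3 in².
A_nt = (1.25 − 0.5·1) × 0.375 = 0.2812 in².
0.6 F_u A_nv = 104.4 kips; 0.6 F_y A_gv = 93.15 kips → shear yielding governs the shear term.
R_n = 93.15 + 1.0 × 58 × 0.2812 = 109.5 kips.
Design strength φR_n = 0.75 × 109.5 = 82.1 kips.

82.1 kips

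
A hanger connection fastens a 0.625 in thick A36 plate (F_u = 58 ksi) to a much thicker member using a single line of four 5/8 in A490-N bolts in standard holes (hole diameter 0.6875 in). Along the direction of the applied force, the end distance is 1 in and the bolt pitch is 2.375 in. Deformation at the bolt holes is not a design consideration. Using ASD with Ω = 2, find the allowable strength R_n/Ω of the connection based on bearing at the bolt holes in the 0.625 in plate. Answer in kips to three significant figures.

Per bolt r_n = 1.5 l_c t F_u ≤ 3.0 d t F_u; upper limit = 3.0 × 0.625 × 0.625 × 58 = 67.97 kips.
Edge bolt: l_c = 1 − 0.6875/2 = 0.6562 in → 1.5 × 0.6562 × 0.625 × 58 = 35.68 → r_n = 35.68 kips.
Interior bolts: l_c = 2.375 − 0.6875 = 1.688 in → 1.5 × 1.688 × 0.625 × 58 = 91.76 → r_n = 67.97 kips.
R_n = 1 × 35.68 + 3 × 67.97 = 239.6 kips.
Allowable strength R_n/Ω = 239.6 / 2 = 120 kips.

120 kips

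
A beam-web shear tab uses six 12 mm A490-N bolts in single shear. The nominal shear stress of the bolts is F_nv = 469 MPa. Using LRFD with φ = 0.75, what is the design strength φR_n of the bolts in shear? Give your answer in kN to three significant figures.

A_b = π × 12² / 4 = 113.1 mm².
R_n = F_nv · A_b · n · n_s = 469 × 113.1 × 6 × 1 / 1000 = 318.3 kN.
Design strength φR_n = 0.75 × 318.3 = 239 kN.

239 kN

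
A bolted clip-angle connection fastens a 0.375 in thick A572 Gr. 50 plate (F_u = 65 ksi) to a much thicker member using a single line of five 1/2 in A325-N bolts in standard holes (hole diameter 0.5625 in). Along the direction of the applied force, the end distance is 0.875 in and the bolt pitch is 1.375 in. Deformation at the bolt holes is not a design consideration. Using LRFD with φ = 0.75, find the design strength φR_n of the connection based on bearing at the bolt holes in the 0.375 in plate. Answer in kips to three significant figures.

105 kips

Per bolt r_n = 1.5 l_c t F_u ≤ 3.0 d t F_u; upper limit = 3.0 × 0.5 × 0.375 × 65 = 36.56 kips.
Edge bolt: l_c = 0.875 − 0.5625/2 = 0.5938 in → 1.5 × 0.5938 × 0.375 × 65 = 21.71 → r_n = 21.71 kips.
Interior bolts: l_c = 1.375 − 0.5625 = 0.8125 in → 1.5 × 0.8125 × 0.375 × 65 = 29.71 → r_n = 29.71 kips.
R_n = 1 × 21.71 + 4 × 29.71 = 140.5 kips.
Design strength φR_n = 0.75 × 140.5 = 105 kips.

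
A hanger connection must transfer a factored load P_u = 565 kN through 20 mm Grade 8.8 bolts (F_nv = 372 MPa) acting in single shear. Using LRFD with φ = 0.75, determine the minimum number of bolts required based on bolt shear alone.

A_b = π·20²/4 = 314.2 mm².
Per-bolt design strength φR_n = 0.75 × 372 × 314.2 × 1 / 1000 = 87.65 kN.
n ≥ 565 / 87.65 = 6.446 → use 7 bolts.

7 bolts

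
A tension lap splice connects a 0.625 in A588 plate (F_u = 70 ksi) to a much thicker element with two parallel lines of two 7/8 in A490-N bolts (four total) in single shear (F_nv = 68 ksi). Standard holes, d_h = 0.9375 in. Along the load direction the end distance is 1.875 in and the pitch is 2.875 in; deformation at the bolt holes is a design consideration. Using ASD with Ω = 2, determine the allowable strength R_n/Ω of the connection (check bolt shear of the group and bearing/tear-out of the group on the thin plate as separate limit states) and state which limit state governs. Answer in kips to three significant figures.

Bolt shear: A_b = π·0.875²/4 = 0.6013 in²; R_n = 68 × 0.6013 × 4 × 1 = 163.6 kips → 163.6 / 2 = 81.8 kips.
Bearing (1.2 l_c t F_u ≤ 2.4 d t F_u): upper limit = 2.4·0.875·0.625·70 = 91.88 kips.
  Edge l_c = 1.875 − 0.9375/2 = 1.406 → r_n = 73.83 kips; interior l_c = 2.875 − 0.9375 = 1.938 → r_n = 91.88 kips.
  R_n,bearing = 2·73.83 + 2·91.88 = 331.4 kips → 331.4 / 2 = 166 kips.
Bolt shear governs: 81.8 kips.

81.8 kips (bolt shear governs)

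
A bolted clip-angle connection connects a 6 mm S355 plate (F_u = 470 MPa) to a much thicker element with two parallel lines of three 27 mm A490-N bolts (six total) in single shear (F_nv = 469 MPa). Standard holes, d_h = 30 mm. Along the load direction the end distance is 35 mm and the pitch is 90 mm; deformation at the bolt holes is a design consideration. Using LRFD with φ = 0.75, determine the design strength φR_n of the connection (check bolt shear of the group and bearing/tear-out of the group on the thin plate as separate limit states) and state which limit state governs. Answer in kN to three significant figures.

650 kN (bearing governs)

Bolt shear: A_b = π·27²/4 = 572.6 mm²; R_n = 469 × 572.6 × 6 × 1 / 1000 = 1611 kN → 0.75 × 1611 = 1210 kN.
Bearing (1.2 l_c t F_u ≤ 2.4 d t F_u): upper limit = 2.4·27·6·470 / 1000 = 182.7 kN.
  Edge l_c = 35 − 30/2 = 20 → r_n = 67.68 kN; interior l_c = 90 − 30 = 60 → r_n = 182.7 kN.
  R_n,bearing = 2·67.68 + 4·182.7 = 866.3 kN → 0.75 × 866.3 = 650 kN.
Bearing governs: 650 kN.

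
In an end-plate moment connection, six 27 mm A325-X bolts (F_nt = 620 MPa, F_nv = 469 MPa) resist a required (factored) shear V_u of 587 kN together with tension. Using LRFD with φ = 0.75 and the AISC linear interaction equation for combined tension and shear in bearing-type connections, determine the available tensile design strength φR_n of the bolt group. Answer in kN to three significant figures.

1300 kN

A_b = π·27²/4 = 572.6 mm²; f_rv = 587 × 1000 / (6 × 572.6) = 170.9 MPa.
F'_nt = 1.3 F_nt − (F_nt / φF_nv) f_rv = 1.3·620 − (620/(0.75·469))·170.9 = 504.8 MPa, capped at F_nt → F'_nt = 504.8 MPa.
R_n = F'_nt · A_b · n = 504.8 × 572.6 × 6 / 1000 = 1734 kN.
Design strength φR_n = 0.75 × 1734 = 1300 kN.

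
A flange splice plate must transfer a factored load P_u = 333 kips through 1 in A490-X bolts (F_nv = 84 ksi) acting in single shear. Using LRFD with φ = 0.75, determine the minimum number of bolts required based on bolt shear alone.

A_b = π·1²/4 = 0.7854 in².
Per-bolt design strength φR_n = 0.75 × 84 × 0.7854 × 1 = 49.48 kips.
n ≥ 333 / 49.48 = 6.73 → use 7 bolts.

7 bolts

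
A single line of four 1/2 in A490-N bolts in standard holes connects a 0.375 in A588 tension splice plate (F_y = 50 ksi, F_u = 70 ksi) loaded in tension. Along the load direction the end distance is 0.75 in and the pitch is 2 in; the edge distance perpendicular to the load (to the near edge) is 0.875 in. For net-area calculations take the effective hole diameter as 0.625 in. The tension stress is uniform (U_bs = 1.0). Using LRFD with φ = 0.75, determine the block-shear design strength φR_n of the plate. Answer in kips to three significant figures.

Shear plane L_v = 0.75 + 3·2 = 6.75 in; A_gv = 6.75 × 0.375 = 2.531 in².
A_nv = (6.75 − 3.5·0.625) × 0.375 = 1.711 in².
A_nt = (0.875 − 0.5·0.625) × 0.375 = 0.2109 in².
0.6 F_u A_nv = 71.86 kips; 0.6 F_y A_gv = 75.94 kips → shear rupture governs the shear term.
R_n = 71.86 + 1.0 × 70 × 0.2109 = 86.62 kips.
Design strength φR_n = 0.75 × 86.62 = 65 kips.

65 kips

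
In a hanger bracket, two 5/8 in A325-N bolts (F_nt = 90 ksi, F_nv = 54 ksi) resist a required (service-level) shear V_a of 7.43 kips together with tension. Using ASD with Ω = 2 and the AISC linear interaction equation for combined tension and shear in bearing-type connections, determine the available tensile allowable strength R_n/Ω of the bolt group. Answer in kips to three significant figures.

A_b = π·0.625²/4 = 0.3068 in²; f_rv = 7.43 / (2 × 0.3068) = 12.11 ksi.
F'_nt = 1.3 F_nt − (Ω F_nt / F_nv) f_rv = 1.3·90 − (2·90/54)·12.11 = 76.64 ksi, capped at F_nt → F'_nt = 76.64 ksi.
R_n = F'_nt · A_b · n = 76.64 × 0.3068 × 2 = 47.02 kips.
Allowable strength R_n/Ω = 47.02 / 2 = 23.5 kips.

23.5 kips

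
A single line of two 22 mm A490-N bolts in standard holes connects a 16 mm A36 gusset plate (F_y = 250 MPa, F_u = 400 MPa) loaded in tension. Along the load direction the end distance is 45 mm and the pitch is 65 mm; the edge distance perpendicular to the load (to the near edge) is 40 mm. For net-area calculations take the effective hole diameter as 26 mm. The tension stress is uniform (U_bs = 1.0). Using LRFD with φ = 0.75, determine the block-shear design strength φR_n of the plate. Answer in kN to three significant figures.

Shear plane L_v = 45 + 1·65 = 110 mm; A_gv = 110 × 16 = 1760 mm².
A_nv = (110 − 1.5·26) × 16 = 1136 mm².
A_nt = (40 − 0.5·26) × 16 = 432 mm².
0.6 F_u A_nv = 272.6 kN; 0.6 F_y A_gv = 264 kN → shear yielding governs the shear term.
R_n = 264 + 1.0 × 400 × 432 / 1000 = 436.8 kN.
Design strength φR_n = 0.75 × 436.8 = 328 kN.

328 kN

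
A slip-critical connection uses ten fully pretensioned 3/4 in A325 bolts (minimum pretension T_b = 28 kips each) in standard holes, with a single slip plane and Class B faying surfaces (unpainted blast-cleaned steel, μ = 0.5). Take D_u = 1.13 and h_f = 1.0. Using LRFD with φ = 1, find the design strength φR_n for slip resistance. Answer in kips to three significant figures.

R_n = μ · D_u · h_f · T_b · n_s · n_b = 0.5 × 1.13 × 1.0 × 28 × 1 × 10 = 158.2 kips.
Design strength φR_n = 1 × 158.2 = 158 kips.

158 kips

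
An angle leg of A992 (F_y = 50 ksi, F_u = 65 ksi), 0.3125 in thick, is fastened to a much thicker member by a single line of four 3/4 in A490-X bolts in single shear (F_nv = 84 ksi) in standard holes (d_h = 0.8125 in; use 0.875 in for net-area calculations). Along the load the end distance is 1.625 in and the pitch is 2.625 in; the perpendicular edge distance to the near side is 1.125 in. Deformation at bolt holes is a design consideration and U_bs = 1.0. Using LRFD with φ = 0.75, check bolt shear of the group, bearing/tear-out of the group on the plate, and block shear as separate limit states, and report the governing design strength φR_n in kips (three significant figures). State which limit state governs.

Bolt shear: A_b = π·0.75²/4 = 0.4418 in²; R_n = 84 × 0.4418 × 4 × 1 = 148.4 kips → 0.75 × 148.4 = 111 kips.
Bearing: edge l_c = 1.219, r_n = 29.71 kips; interior l_c = 1.812, r_n = 36.56 kips; R_n = 29.71 + 3·36.56 = 139.4 kips → 105 kips.
Block shear: A_gv = 2.969, A_nv = 2.012, A_nt = 0.2148 in²; R_n = min(0.6F_uA_nv, 0.6F_yA_gv) + U_bs·F_u·A_nt = 92.42 kips → 69.3 kips.
Block shear governs: 69.3 kips.

69.3 kips (block shear governs)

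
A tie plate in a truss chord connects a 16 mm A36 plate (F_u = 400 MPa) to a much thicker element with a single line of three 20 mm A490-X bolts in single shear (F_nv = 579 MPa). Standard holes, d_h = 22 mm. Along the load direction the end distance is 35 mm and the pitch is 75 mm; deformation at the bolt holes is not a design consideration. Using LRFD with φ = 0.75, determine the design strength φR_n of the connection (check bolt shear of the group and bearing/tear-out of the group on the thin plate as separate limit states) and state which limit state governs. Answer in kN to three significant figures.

409 kN (bolt shear governs)

Bolt shear: A_b = π·20²/4 = 314.2 mm²; R_n = 579 × 314.2 × 3 × 1 / 1000 = 545.7 kN → 0.75 × 545.7 = 409 kN.
Bearing (1.5 l_c t F_u ≤ 3.0 d t F_u): upper limit = 3.0·20·16·400 / 1000 = 384 kN.
  Edge l_c = 35 − 22/2 = 24 → r_n = 230.4 kN; interior l_c = 75 − 22 = 53 → r_n = 384 kN.
  R_n,bearing = 1·230.4 + 2·384 = 998.4 kN → 0.75 × 998.4 = 749 kN.
Bolt shear governs: 409 kN.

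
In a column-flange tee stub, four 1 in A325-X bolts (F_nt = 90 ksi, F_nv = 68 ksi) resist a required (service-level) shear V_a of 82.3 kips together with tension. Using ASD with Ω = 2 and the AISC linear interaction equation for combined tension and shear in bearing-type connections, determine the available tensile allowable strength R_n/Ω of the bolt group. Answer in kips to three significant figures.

A_b = π·1²/4 = 0.7854 in²; f_rv = 82.3 / (4 × 0.7854) = 26.2 ksi.
F'_nt = 1.3 F_nt − (Ω F_nt / F_nv) f_rv = 1.3·90 − (2·90/68)·26.2 = 47.66 ksi, capped at F_nt → F'_nt = 47.66 ksi.
R_n = F'_nt · A_b · n = 47.66 × 0.7854 × 4 = 149.7 kips.
Allowable strength R_n/Ω = 149.7 / 2 = 74.9 kips.

74.9 kips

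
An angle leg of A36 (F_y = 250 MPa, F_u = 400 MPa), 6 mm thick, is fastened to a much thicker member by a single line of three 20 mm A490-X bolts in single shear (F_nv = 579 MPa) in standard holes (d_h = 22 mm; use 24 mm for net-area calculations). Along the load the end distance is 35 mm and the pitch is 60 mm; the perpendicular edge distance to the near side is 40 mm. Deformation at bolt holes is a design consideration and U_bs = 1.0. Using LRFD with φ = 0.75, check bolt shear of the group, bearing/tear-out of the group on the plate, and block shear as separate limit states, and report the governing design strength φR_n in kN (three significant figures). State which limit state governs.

Bolt shear: A_b = π·20²/4 = 314.2 mm²; R_n = 579 × 314.2 × 3 × 1 / 1000 = 545.7 kN → 0.75 × 545.7 = 409 kN.
Bearing: edge l_c = 24, r_n = 69.12 kN; interior l_c = 38, r_n = 109.4 kN; R_n = 69.12 + 2·109.4 = 288 kN → 216 kN.
Block shear: A_gv = 930, A_nv = 570, A_nt = 168 mm²; R_n = min(0.6F_uA_nv, 0.6F_yA_gv) + U_bs·F_u·A_nt = 204 kN → 153 kN.
Block shear governs: 153 kN.

153 kN (block shear governs)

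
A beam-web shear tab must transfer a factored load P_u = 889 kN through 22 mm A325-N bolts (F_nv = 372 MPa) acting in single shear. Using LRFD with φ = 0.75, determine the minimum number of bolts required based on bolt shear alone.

A_b = π·22²/4 = 380.1 mm².
Per-bolt design strength φR_n = 0.75 × 372 × 380.1 × 1 / 1000 = 106.1 kN.
n ≥ 889 / 106.1 = 8.382 → use 9 bolts.

9 bolts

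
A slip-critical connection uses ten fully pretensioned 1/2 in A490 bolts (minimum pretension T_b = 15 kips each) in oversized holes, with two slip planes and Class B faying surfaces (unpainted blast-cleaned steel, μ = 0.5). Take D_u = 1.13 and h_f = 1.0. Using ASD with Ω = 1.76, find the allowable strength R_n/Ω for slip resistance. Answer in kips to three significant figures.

96.3 kips

R_n = μ · D_u · h_f · T_b · n_s · n_b = 0.5 × 1.13 × 1.0 × 15 × 2 × 10 = 169.5 kips.
Allowable strength R_n/Ω = 169.5 / 1.76 = 96.3 kips.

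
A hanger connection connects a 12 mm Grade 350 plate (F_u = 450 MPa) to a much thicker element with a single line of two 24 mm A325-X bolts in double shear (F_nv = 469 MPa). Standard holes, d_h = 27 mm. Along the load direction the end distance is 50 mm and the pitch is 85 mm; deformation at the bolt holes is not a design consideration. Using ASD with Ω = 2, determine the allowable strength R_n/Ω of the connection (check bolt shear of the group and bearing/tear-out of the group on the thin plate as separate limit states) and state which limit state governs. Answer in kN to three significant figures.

342 kN (bearing governs)

Bolt shear: A_b = π·24²/4 = 452.4 mm²; R_n = 469 × 452.4 × 2 × 2 / 1000 = 848.7 kN → 848.7 / 2 = 424 kN.
Bearing (1.5 l_c t F_u ≤ 3.0 d t F_u): upper limit = 3.0·24·12·450 / 1000 = 388.8 kN.
  Edge l_c = 50 − 27/2 = 36.5 → r_n = 295.7 kN; interior l_c = 85 − 27 = 58 → r_n = 388.8 kN.
  R_n,bearing = 1·295.7 + 1·388.8 = 684.5 kN → 684.5 / 2 = 342 kN.
Bearing governs: 342 kN.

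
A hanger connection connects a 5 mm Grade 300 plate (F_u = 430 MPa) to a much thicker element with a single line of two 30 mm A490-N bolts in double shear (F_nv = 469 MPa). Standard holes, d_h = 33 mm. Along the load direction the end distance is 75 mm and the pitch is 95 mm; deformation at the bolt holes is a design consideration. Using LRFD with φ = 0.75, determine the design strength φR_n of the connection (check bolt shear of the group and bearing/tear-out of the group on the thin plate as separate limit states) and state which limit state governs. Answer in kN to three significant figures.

Bolt shear: A_b = π·30²/4 = 706.9 mm²; R_n = 469 × 706.9 × 2 × 2 / 1000 = 1326 kN → 0.75 × 1326 = 995 kN.
Bearing (1.2 l_c t F_u ≤ 2.4 d t F_u): upper limit = 2.4·30·5·430 / 1000 = 154.8 kN.
  Edge l_c = 75 − 33/2 = 58.5 → r_n = 150.9 kN; interior l_c = 95 − 33 = 62 → r_n = 154.8 kN.
  R_n,bearing = 1·150.9 + 1·154.8 = 305.7 kN → 0.75 × 305.7 = 229 kN.
Bearing governs: 229 kN.

229 kN (bearing governs)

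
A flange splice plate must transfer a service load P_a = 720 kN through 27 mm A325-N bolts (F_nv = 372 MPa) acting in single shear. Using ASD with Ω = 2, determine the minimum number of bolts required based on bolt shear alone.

7 bolts

A_b = π·27²/4 = 572.6 mm².
Per-bolt allowable strength R_n/Ω = 372 × 572.6 × 1 / 1000 / 2 = 106.5 kN.
n ≥ 720 / 106.5 = 6.761 → use 7 bolts.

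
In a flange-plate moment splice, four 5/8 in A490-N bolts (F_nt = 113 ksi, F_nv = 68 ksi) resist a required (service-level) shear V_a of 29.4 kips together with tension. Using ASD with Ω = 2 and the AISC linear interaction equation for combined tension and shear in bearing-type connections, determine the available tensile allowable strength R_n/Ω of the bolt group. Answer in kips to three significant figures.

A_b = π·0.625²/4 = 0.3068 in²; f_rv = 29.4 / (4 × 0.3068) = 23.96 ksi.
F'_nt = 1.3 F_nt − (Ω F_nt / F_nv) f_rv = 1.3·113 − (2·113/68)·23.96 = 67.28 ksi, capped at F_nt → F'_nt = 67.28 ksi.
R_n = F'_nt · A_b · n = 67.28 × 0.3068 × 4 = 82.56 kips.
Allowable strength R_n/Ω = 82.56 / 2 = 41.3 kips.

41.3 kips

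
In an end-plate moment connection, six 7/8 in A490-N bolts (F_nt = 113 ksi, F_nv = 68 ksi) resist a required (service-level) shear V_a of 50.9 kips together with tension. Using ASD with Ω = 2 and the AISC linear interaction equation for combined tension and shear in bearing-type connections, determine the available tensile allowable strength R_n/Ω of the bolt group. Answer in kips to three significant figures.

180 kips

A_b = π·0.875²/4 = 0.6013 in²; f_rv = 50.9 / (6 × 0.6013) = 14.11 ksi.
F'_nt = 1.3 F_nt − (Ω F_nt / F_nv) f_rv = 1.3·113 − (2·113/68)·14.11 = 100 ksi, capped at F_nt → F'_nt = 100 ksi.
R_n = F'_nt · A_b · n = 100 × 0.6013 × 6 = 360.8 kips.
Allowable strength R_n/Ω = 360.8 / 2 = 180 kips.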